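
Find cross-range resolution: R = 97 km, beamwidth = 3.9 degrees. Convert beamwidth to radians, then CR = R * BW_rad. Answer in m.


BW_rad = 0.068067841
CR = 97000 * 0.068067841 = 6602.6 m

6602.6 m


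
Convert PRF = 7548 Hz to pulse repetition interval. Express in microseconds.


PRI = 1/7548 = 0.0001324854 s = 132.5 us

132.5 us


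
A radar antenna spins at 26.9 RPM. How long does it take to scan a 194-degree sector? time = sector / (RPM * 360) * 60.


t = 194 / (26.9 * 360) * 60 = 1.2 s

1.2 s


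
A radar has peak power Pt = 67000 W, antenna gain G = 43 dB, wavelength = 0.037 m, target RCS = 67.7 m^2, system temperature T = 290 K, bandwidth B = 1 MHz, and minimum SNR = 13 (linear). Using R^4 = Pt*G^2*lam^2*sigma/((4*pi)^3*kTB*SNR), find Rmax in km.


G_lin = 10^(43/10) = 19952.62315
R^4 = 67000 * 19952.62315^2 * 0.037^2 * 67.7 / ((4*pi)^3 * 1.38e-23 * 290 * 1000000.0 * 13)
R^4 = 2.39451e22 m^4
R_max = (2.39451e22)^(1/4) = 393372.7 m = 393.4 km

393.4 km


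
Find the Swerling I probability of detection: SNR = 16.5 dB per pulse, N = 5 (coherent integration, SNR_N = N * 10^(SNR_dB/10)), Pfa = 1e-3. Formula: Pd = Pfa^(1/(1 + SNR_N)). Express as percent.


SNR_lin = 10^(16.5/10) = 44.66836
SNR_N = 5 * 44.66836 = 223.3418
1/(1 + SNR_N) = 1/224.3418 = 0.0044575
Pd = (1e-3)^0.0044575 = 0.96968
Pd = 97.0%

97.0%


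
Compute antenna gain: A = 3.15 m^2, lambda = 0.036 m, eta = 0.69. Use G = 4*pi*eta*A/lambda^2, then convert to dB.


G_linear = 4*pi*0.69*3.15/0.036^2 = 21074.85
G_dB = 10*log10(21074.85) = 43.2 dB

43.2 dB


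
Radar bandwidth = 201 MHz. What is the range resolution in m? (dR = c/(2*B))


dR = 3e8 / (2 * 201000000.0) = 0.75 m

0.75 m


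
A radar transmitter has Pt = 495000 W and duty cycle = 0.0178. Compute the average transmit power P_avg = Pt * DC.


P_avg = 495000 * 0.0178 = 8811.0 W

8811.0 W


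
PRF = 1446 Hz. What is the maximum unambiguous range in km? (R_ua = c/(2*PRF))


R_ua = 3e8 / (2 * 1446) = 103734.4 m = 103.7 km

103.7 km


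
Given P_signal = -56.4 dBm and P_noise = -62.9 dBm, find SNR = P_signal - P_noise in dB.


SNR = -56.4 - (-62.9) = 6.5 dB

6.5 dB


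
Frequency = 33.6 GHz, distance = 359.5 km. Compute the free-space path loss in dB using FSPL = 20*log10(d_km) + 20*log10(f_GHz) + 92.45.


20*log10(359.5) = 51.11
20*log10(33.6) = 30.53
FSPL = 174.1 dB

174.1 dB


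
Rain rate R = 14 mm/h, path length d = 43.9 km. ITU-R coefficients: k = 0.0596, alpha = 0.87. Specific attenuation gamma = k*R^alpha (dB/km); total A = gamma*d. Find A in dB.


gamma = 0.0596 * 14^0.87 = 0.592076 dB/km
A = 0.592076 * 43.9 = 25.99 dB

25.99 dB


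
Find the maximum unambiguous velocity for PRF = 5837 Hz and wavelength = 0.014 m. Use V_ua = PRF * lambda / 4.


V_ua = 5837 * 0.014 / 4 = 20.4 m/s

20.4 m/s


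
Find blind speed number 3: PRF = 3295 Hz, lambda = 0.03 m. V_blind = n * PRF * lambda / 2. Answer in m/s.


V_blind = 3 * 3295 * 0.03 / 2 = 148.3 m/s

148.3 m/s


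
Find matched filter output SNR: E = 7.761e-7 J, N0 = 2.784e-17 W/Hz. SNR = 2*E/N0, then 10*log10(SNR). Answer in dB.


SNR_lin = 2 * 7.761e-7 / 2.784e-17 = 5.575e10
SNR_dB = 10*log10(5.575e10) = 107.5 dB

107.5 dB


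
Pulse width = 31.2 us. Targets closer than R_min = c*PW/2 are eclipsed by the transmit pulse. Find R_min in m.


R_min = 3e8 * 31.2e-6 / 2 = 4680.0 m

4680.0 m


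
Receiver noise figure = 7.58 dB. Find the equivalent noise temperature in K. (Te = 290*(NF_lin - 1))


NF_lin = 10^(7.58/10) = 5.72796
Te = 290 * (5.72796 - 1) = 1371.1 K

1371.1 K


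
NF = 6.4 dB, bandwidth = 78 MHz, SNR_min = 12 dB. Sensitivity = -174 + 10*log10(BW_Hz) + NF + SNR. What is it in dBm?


10*log10(78000000.0) = 78.92
S = -174 + 78.92 + 6.4 + 12 = -76.7 dBm

-76.7 dBm


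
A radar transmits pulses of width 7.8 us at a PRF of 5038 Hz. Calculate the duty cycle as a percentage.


DC = 7.8e-6 * 5038 * 100 = 3.93%

3.93%


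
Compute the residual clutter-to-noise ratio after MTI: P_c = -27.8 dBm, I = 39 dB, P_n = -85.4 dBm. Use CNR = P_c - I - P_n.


CNR = -27.8 - 39 - (-85.4) = 18.6 dB

18.6 dB


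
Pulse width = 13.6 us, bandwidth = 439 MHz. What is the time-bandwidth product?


TBP = 13.6 * 439 = 5970.4

5970.4


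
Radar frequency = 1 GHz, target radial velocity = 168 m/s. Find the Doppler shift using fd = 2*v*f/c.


fd = 2 * 168 * 1000000000.0 / 3e8 = 1120.0 Hz

1120.0 Hz


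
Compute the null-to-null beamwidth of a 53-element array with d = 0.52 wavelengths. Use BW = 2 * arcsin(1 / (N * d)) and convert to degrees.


1/(N*d) = 1/(53*0.52) = 0.036284
BW = 2*arcsin(0.036284) = 4.2 degrees

4.2 degrees


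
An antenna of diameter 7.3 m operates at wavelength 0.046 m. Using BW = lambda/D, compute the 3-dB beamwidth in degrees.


BW_rad = 0.046 / 7.3 = 0.006301
BW_deg = 0.36 degrees

0.36 degrees


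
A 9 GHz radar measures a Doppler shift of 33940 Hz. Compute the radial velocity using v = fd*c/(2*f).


v = 33940 * 3e8 / (2 * 9000000000.0) = 565.7 m/s

565.7 m/s


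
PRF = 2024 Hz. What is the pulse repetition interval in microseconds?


PRI = 1/2024 = 0.0004940711 s = 494.1 us

494.1 us


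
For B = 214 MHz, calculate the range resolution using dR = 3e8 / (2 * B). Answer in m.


dR = 3e8 / (2 * 214000000.0) = 0.7 m

0.7 m


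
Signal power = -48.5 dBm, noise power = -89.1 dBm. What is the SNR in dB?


SNR = -48.5 - (-89.1) = 40.6 dB

40.6 dB


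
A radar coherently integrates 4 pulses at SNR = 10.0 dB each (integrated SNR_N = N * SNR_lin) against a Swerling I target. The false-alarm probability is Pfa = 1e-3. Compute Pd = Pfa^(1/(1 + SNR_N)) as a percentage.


SNR_lin = 10^(10.0/10) = 10.0
SNR_N = 4 * 10.0 = 40.0
1/(1 + SNR_N) = 1/41.0 = 0.0243902
Pd = (1e-3)^0.0243902 = 0.84495
Pd = 84.5%

84.5%


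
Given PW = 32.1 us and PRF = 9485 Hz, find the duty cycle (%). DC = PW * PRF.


DC = 32.1e-6 * 9485 * 100 = 30.45%

30.45%


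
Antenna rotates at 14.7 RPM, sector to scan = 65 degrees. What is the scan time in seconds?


t = 65 / (14.7 * 360) * 60 = 0.74 s

0.74 s


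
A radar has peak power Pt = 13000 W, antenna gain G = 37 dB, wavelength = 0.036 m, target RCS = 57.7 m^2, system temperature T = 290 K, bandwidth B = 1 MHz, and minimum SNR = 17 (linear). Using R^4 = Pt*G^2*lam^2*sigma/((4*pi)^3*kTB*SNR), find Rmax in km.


G_lin = 10^(37/10) = 5011.872336
R^4 = 13000 * 5011.872336^2 * 0.036^2 * 57.7 / ((4*pi)^3 * 1.38e-23 * 290 * 1000000.0 * 17)
R^4 = 1.80871e20 m^4
R_max = (1.80871e20)^(1/4) = 115969.1 m = 116.0 km

116.0 km


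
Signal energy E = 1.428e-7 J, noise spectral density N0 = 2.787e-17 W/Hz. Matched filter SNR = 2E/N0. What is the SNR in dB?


SNR_lin = 2 * 1.428e-7 / 2.787e-17 = 1.025e10
SNR_dB = 10*log10(1.025e10) = 100.1 dB

100.1 dB


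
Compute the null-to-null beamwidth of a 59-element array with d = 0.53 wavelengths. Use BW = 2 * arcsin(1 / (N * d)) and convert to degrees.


1/(N*d) = 1/(59*0.53) = 0.03198
BW = 2*arcsin(0.03198) = 3.7 degrees

3.7 degrees


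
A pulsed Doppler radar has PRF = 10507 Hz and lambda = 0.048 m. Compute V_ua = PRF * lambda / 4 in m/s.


V_ua = 10507 * 0.048 / 4 = 126.1 m/s

126.1 m/s


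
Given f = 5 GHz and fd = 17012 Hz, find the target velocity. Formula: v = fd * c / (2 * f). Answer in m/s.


v = 17012 * 3e8 / (2 * 5000000000.0) = 510.4 m/s

510.4 m/s


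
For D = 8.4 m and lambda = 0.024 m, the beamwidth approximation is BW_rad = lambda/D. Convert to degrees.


BW_rad = 0.024 / 8.4 = 0.002857
BW_deg = 0.16 degrees

0.16 degrees


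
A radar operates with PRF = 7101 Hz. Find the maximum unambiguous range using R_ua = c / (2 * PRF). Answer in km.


R_ua = 3e8 / (2 * 7101) = 21123.8 m = 21.1 km

21.1 km


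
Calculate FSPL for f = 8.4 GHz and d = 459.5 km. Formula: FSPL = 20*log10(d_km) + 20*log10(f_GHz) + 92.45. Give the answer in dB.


20*log10(459.5) = 53.25
20*log10(8.4) = 18.49
FSPL = 164.2 dB

164.2 dB


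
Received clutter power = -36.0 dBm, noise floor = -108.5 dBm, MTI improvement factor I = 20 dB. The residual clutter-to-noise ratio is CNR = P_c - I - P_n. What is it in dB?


CNR = -36.0 - 20 - (-108.5) = 52.5 dB

52.5 dB


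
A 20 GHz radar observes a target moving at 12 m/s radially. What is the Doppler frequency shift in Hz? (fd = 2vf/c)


fd = 2 * 12 * 20000000000.0 / 3e8 = 1600.0 Hz

1600.0 Hz


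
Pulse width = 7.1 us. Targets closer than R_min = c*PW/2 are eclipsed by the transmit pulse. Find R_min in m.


R_min = 3e8 * 7.1e-6 / 2 = 1065.0 m

1065.0 m


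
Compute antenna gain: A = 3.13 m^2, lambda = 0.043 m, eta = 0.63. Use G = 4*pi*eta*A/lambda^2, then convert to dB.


G_linear = 4*pi*0.63*3.13/0.043^2 = 13401.64
G_dB = 10*log10(13401.64) = 41.3 dB

41.3 dB


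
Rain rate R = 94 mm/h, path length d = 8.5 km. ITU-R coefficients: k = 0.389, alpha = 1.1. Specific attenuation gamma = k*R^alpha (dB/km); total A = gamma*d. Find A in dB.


gamma = 0.389 * 94^1.1 = 57.595724 dB/km
A = 57.595724 * 8.5 = 489.56 dB

489.56 dB


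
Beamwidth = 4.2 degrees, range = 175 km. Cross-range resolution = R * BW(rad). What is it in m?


BW_rad = 0.073303829
CR = 175000 * 0.073303829 = 12828.2 m

12828.2 m


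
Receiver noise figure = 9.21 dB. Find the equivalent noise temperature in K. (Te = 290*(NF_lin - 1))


NF_lin = 10^(9.21/10) = 8.336812
Te = 290 * (8.336812 - 1) = 2127.7 K

2127.7 K


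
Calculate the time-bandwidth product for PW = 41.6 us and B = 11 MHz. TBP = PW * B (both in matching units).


TBP = 41.6 * 11 = 457.6

457.6


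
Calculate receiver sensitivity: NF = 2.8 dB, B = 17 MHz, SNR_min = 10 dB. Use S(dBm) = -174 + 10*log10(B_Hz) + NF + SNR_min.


10*log10(17000000.0) = 72.3
S = -174 + 72.3 + 2.8 + 10 = -88.9 dBm

-88.9 dBm


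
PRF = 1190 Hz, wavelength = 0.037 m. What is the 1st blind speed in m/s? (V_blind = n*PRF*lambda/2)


V_blind = 1 * 1190 * 0.037 / 2 = 22.0 m/s

22.0 m/s


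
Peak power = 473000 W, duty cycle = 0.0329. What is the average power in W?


P_avg = 473000 * 0.0329 = 15561.7 W

15561.7 W


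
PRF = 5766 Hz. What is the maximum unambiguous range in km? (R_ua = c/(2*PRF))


R_ua = 3e8 / (2 * 5766) = 26014.6 m = 26.0 km

26.0 km


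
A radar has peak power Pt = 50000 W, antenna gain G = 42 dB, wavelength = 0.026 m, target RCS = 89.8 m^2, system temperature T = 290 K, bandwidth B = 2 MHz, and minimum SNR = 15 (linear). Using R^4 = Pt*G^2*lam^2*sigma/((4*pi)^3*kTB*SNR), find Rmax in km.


G_lin = 10^(42/10) = 15848.931925
R^4 = 50000 * 15848.931925^2 * 0.026^2 * 89.8 / ((4*pi)^3 * 1.38e-23 * 290 * 2000000.0 * 15)
R^4 = 3.20011e21 m^4
R_max = (3.20011e21)^(1/4) = 237843.5 m = 237.8 km

237.8 km


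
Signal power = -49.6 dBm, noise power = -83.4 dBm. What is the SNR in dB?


SNR = -49.6 - (-83.4) = 33.8 dB

33.8 dB


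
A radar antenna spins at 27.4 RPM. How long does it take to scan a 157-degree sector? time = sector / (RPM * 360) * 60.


t = 157 / (27.4 * 360) * 60 = 0.95 s

0.95 s


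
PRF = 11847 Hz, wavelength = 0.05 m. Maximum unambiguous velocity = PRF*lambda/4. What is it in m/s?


V_ua = 11847 * 0.05 / 4 = 148.1 m/s

148.1 m/s


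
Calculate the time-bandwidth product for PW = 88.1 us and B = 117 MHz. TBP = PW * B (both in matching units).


TBP = 88.1 * 117 = 10307.7

10307.7


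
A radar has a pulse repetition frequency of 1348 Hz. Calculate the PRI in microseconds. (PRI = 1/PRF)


PRI = 1/1348 = 0.0007418398 s = 741.8 us

741.8 us


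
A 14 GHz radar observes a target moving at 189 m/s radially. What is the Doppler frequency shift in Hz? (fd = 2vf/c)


fd = 2 * 189 * 14000000000.0 / 3e8 = 17640.0 Hz

17640.0 Hz


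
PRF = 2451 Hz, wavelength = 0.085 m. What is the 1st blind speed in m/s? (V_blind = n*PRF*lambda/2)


V_blind = 1 * 2451 * 0.085 / 2 = 104.2 m/s

104.2 m/s


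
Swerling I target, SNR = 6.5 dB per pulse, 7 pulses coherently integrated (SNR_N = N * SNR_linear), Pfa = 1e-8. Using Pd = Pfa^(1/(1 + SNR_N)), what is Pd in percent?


SNR_lin = 10^(6.5/10) = 4.46684
SNR_N = 7 * 4.46684 = 31.26788
1/(1 + SNR_N) = 1/32.26788 = 0.0309906
Pd = (1e-8)^0.0309906 = 0.56503
Pd = 56.5%

56.5%


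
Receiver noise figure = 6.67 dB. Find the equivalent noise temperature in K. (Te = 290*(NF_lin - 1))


NF_lin = 10^(6.67/10) = 4.645153
Te = 290 * (4.645153 - 1) = 1057.1 K

1057.1 K


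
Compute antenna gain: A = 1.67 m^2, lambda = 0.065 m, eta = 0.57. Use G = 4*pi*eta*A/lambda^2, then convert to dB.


G_linear = 4*pi*0.57*1.67/0.065^2 = 2831.23
G_dB = 10*log10(2831.23) = 34.5 dB

34.5 dB


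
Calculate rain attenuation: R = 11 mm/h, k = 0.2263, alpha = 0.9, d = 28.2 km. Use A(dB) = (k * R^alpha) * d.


gamma = 0.2263 * 11^0.9 = 1.958565 dB/km
A = 1.958565 * 28.2 = 55.23 dB

55.23 dB


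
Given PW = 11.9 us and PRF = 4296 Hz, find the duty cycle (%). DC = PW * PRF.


DC = 11.9e-6 * 4296 * 100 = 5.11%

5.11%


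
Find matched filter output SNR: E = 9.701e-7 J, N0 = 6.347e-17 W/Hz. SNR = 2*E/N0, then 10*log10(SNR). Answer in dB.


SNR_lin = 2 * 9.701e-7 / 6.347e-17 = 3.057e10
SNR_dB = 10*log10(3.057e10) = 104.9 dB

104.9 dB


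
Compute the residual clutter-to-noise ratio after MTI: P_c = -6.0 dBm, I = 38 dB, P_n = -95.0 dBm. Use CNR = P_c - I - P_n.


CNR = -6.0 - 38 - (-95.0) = 51.0 dB

51.0 dB


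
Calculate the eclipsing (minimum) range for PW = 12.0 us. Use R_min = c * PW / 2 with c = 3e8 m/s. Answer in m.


R_min = 3e8 * 12.0e-6 / 2 = 1800.0 m

1800.0 m


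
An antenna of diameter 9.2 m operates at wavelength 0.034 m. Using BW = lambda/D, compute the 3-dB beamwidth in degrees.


BW_rad = 0.034 / 9.2 = 0.003696
BW_deg = 0.21 degrees

0.21 degrees


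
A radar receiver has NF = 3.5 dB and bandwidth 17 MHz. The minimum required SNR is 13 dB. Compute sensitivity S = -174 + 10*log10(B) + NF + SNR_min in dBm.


10*log10(17000000.0) = 72.3
S = -174 + 72.3 + 3.5 + 13 = -85.2 dBm

-85.2 dBm


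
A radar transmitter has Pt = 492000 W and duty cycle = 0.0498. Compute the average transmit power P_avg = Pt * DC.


P_avg = 492000 * 0.0498 = 24501.6 W

24501.6 W


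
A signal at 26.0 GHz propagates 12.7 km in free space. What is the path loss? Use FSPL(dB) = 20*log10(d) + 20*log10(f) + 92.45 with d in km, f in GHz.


20*log10(12.7) = 22.08
20*log10(26.0) = 28.3
FSPL = 142.8 dB

142.8 dB


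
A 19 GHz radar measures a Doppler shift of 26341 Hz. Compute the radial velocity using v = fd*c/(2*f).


v = 26341 * 3e8 / (2 * 19000000000.0) = 208.0 m/s

208.0 m/s


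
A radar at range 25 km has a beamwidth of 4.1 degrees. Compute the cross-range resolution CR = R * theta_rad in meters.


BW_rad = 0.071558499
CR = 25000 * 0.071558499 = 1789.0 m

1789.0 m


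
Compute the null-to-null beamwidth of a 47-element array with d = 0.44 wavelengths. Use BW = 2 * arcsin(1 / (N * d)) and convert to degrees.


1/(N*d) = 1/(47*0.44) = 0.048356
BW = 2*arcsin(0.048356) = 5.5 degrees

5.5 degrees


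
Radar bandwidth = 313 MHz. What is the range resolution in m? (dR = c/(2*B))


dR = 3e8 / (2 * 313000000.0) = 0.48 m

0.48 m


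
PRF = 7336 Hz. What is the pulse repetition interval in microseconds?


PRI = 1/7336 = 0.0001363141 s = 136.3 us

136.3 us


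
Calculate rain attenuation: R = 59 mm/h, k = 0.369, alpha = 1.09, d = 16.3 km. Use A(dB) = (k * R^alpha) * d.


gamma = 0.369 * 59^1.09 = 31.423536 dB/km
A = 31.423536 * 16.3 = 512.2 dB

512.2 dB


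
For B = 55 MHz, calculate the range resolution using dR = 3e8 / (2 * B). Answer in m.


dR = 3e8 / (2 * 55000000.0) = 2.73 m

2.73 m


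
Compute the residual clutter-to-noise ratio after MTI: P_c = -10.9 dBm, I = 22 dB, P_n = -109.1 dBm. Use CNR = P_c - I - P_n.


CNR = -10.9 - 22 - (-109.1) = 76.2 dB

76.2 dB


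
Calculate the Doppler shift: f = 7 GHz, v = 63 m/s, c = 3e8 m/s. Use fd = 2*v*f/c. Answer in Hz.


fd = 2 * 63 * 7000000000.0 / 3e8 = 2940.0 Hz

2940.0 Hz


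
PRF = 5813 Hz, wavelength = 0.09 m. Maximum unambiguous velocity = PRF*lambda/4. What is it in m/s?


V_ua = 5813 * 0.09 / 4 = 130.8 m/s

130.8 m/s


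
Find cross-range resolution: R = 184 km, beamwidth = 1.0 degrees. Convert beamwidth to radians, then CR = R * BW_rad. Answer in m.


BW_rad = 0.017453293
CR = 184000 * 0.017453293 = 3211.4 m

3211.4 m


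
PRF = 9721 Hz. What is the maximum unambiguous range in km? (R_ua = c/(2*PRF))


R_ua = 3e8 / (2 * 9721) = 15430.5 m = 15.4 km

15.4 km


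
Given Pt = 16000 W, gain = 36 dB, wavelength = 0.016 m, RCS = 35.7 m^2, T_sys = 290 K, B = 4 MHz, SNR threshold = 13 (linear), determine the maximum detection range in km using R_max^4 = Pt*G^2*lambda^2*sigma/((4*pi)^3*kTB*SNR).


G_lin = 10^(36/10) = 3981.071706
R^4 = 16000 * 3981.071706^2 * 0.016^2 * 35.7 / ((4*pi)^3 * 1.38e-23 * 290 * 4000000.0 * 13)
R^4 = 5.61201e18 m^4
R_max = (5.61201e18)^(1/4) = 48672.0 m = 48.7 km

48.7 km


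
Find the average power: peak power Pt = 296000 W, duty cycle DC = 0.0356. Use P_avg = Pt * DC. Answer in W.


P_avg = 296000 * 0.0356 = 10537.6 W

10537.6 W


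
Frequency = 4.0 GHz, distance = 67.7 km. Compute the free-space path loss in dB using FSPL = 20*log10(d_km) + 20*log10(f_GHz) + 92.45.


20*log10(67.7) = 36.61
20*log10(4.0) = 12.04
FSPL = 141.1 dB

141.1 dB


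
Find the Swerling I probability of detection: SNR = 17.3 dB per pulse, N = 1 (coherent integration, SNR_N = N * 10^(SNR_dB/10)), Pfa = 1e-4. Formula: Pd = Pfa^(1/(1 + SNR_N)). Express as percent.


SNR_lin = 10^(17.3/10) = 53.70318
SNR_N = 1 * 53.70318 = 53.70318
1/(1 + SNR_N) = 1/54.70318 = 0.0182805
Pd = (1e-4)^0.0182805 = 0.84504
Pd = 84.5%

84.5%


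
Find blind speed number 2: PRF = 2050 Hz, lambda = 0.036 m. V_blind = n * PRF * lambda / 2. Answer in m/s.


V_blind = 2 * 2050 * 0.036 / 2 = 73.8 m/s

73.8 m/s


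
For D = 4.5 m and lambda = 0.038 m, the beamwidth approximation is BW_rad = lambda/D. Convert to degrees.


BW_rad = 0.038 / 4.5 = 0.008444
BW_deg = 0.48 degrees

0.48 degrees


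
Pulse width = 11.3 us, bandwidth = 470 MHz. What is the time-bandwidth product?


TBP = 11.3 * 470 = 5311.0

5311.0


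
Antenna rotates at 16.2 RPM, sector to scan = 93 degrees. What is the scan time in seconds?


t = 93 / (16.2 * 360) * 60 = 0.96 s

0.96 s


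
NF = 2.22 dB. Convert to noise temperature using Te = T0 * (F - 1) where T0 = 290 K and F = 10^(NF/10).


NF_lin = 10^(2.22/10) = 1.667247
Te = 290 * (1.667247 - 1) = 193.5 K

193.5 K


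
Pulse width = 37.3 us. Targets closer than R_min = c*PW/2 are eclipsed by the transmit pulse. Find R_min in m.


R_min = 3e8 * 37.3e-6 / 2 = 5595.0 m

5595.0 m


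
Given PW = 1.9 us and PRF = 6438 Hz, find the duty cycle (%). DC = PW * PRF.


DC = 1.9e-6 * 6438 * 100 = 1.22%

1.22%


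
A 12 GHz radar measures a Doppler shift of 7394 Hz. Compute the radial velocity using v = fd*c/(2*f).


v = 7394 * 3e8 / (2 * 12000000000.0) = 92.4 m/s

92.4 m/s


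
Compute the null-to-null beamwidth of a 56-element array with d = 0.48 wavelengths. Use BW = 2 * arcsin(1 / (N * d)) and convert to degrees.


1/(N*d) = 1/(56*0.48) = 0.037202
BW = 2*arcsin(0.037202) = 4.3 degrees

4.3 degrees


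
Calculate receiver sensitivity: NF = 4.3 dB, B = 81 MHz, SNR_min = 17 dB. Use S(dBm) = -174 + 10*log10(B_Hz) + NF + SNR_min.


10*log10(81000000.0) = 79.08
S = -174 + 79.08 + 4.3 + 17 = -73.6 dBm

-73.6 dBm


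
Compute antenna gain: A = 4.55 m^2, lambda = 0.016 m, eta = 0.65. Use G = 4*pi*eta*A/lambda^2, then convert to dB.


G_linear = 4*pi*0.65*4.55/0.016^2 = 145175.94
G_dB = 10*log10(145175.94) = 51.6 dB

51.6 dB


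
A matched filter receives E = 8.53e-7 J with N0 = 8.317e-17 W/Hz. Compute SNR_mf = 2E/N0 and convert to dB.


SNR_lin = 2 * 8.53e-7 / 8.317e-17 = 2.051e10
SNR_dB = 10*log10(2.051e10) = 103.1 dB

103.1 dB


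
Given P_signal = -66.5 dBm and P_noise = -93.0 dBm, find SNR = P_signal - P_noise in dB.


SNR = -66.5 - (-93.0) = 26.5 dB

26.5 dB


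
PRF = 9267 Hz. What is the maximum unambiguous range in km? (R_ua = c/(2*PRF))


R_ua = 3e8 / (2 * 9267) = 16186.5 m = 16.2 km

16.2 km


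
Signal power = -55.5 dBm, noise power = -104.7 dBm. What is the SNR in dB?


SNR = -55.5 - (-104.7) = 49.2 dB

49.2 dB


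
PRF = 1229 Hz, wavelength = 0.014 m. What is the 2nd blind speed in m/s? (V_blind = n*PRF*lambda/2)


V_blind = 2 * 1229 * 0.014 / 2 = 17.2 m/s

17.2 m/s


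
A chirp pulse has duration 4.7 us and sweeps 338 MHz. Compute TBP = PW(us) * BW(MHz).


TBP = 4.7 * 338 = 1588.6

1588.6


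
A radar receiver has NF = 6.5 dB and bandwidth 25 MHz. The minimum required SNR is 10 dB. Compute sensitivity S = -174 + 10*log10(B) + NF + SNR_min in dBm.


10*log10(25000000.0) = 73.98
S = -174 + 73.98 + 6.5 + 10 = -83.5 dBm

-83.5 dBm


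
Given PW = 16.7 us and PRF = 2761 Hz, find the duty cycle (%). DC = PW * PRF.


DC = 16.7e-6 * 2761 * 100 = 4.61%

4.61%


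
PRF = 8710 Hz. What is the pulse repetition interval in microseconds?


PRI = 1/8710 = 0.0001148106 s = 114.8 us

114.8 us


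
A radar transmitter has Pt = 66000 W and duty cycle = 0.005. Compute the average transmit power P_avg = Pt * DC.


P_avg = 66000 * 0.005 = 330.0 W

330.0 W


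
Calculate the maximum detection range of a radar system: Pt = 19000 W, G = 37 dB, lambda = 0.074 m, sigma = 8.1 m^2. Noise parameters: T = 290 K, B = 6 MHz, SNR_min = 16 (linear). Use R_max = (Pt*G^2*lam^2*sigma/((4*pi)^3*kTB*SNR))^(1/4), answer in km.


G_lin = 10^(37/10) = 5011.872336
R^4 = 19000 * 5011.872336^2 * 0.074^2 * 8.1 / ((4*pi)^3 * 1.38e-23 * 290 * 6000000.0 * 16)
R^4 = 2.77667e19 m^4
R_max = (2.77667e19)^(1/4) = 72590.7 m = 72.6 km

72.6 km


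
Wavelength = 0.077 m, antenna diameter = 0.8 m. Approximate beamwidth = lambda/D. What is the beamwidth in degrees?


BW_rad = 0.077 / 0.8 = 0.09625
BW_deg = 5.51 degrees

5.51 degrees


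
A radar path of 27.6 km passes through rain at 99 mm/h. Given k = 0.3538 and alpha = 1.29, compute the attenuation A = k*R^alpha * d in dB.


gamma = 0.3538 * 99^1.29 = 132.778338 dB/km
A = 132.778338 * 27.6 = 3664.68 dB

3664.68 dB


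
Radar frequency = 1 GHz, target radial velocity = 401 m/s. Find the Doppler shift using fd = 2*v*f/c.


fd = 2 * 401 * 1000000000.0 / 3e8 = 2673.3 Hz

2673.3 Hz


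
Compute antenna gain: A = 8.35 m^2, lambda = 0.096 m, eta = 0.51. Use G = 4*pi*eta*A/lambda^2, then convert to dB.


G_linear = 4*pi*0.51*8.35/0.096^2 = 5806.63
G_dB = 10*log10(5806.63) = 37.6 dB

37.6 dB


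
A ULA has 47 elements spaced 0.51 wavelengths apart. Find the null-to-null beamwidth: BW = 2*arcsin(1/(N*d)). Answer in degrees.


1/(N*d) = 1/(47*0.51) = 0.041719
BW = 2*arcsin(0.041719) = 4.8 degrees

4.8 degrees


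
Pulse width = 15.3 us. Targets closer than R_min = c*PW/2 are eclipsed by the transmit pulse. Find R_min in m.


R_min = 3e8 * 15.3e-6 / 2 = 2295.0 m

2295.0 m


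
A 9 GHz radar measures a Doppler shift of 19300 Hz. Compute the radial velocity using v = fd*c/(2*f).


v = 19300 * 3e8 / (2 * 9000000000.0) = 321.7 m/s

321.7 m/s


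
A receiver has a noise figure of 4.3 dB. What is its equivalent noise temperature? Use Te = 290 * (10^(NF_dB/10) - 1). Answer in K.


NF_lin = 10^(4.3/10) = 2.691535
Te = 290 * (2.691535 - 1) = 490.5 K

490.5 K


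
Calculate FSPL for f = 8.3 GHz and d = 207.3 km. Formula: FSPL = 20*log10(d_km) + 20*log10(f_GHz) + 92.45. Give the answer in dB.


20*log10(207.3) = 46.33
20*log10(8.3) = 18.38
FSPL = 157.2 dB

157.2 dB


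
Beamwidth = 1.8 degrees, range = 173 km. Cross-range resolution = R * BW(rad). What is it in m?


BW_rad = 0.031415927
CR = 173000 * 0.031415927 = 5435.0 m

5435.0 m


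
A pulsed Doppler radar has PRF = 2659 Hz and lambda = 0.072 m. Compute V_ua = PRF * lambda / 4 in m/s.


V_ua = 2659 * 0.072 / 4 = 47.9 m/s

47.9 m/s


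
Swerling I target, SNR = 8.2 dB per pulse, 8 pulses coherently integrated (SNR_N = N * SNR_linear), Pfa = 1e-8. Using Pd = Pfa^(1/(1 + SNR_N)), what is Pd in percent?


SNR_lin = 10^(8.2/10) = 6.60693
SNR_N = 8 * 6.60693 = 52.85544
1/(1 + SNR_N) = 1/53.85544 = 0.0185682
Pd = (1e-8)^0.0185682 = 0.71032
Pd = 71.0%

71.0%


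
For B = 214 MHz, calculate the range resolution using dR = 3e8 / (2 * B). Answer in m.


dR = 3e8 / (2 * 214000000.0) = 0.7 m

0.7 m


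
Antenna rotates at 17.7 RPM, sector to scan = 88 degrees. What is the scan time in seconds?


t = 88 / (17.7 * 360) * 60 = 0.83 s

0.83 s


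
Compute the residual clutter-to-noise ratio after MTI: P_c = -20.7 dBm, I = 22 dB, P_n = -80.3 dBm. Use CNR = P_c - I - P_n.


CNR = -20.7 - 22 - (-80.3) = 37.6 dB

37.6 dB


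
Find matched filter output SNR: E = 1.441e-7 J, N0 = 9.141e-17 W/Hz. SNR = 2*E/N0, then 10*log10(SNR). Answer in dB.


SNR_lin = 2 * 1.441e-7 / 9.141e-17 = 3.153e9
SNR_dB = 10*log10(3.153e9) = 95.0 dB

95.0 dB


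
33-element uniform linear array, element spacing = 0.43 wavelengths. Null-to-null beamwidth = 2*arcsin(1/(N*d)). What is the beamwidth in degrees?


1/(N*d) = 1/(33*0.43) = 0.070472
BW = 2*arcsin(0.070472) = 8.1 degrees

8.1 degrees


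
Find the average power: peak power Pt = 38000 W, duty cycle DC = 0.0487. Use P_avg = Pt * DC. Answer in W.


P_avg = 38000 * 0.0487 = 1850.6 W

1850.6 W


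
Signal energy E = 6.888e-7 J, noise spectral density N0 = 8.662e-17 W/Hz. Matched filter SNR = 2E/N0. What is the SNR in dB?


SNR_lin = 2 * 6.888e-7 / 8.662e-17 = 1.59e10
SNR_dB = 10*log10(1.59e10) = 102.0 dB

102.0 dB


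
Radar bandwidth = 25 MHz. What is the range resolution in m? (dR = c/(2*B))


dR = 3e8 / (2 * 25000000.0) = 6.0 m

6.0 m


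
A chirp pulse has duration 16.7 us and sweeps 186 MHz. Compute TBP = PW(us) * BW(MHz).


TBP = 16.7 * 186 = 3106.2

3106.2


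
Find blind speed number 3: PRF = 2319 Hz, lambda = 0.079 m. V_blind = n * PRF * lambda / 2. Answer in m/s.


V_blind = 3 * 2319 * 0.079 / 2 = 274.8 m/s

274.8 m/s


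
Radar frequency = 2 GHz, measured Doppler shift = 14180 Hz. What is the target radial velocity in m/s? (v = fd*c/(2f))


v = 14180 * 3e8 / (2 * 2000000000.0) = 1063.5 m/s

1063.5 m/s


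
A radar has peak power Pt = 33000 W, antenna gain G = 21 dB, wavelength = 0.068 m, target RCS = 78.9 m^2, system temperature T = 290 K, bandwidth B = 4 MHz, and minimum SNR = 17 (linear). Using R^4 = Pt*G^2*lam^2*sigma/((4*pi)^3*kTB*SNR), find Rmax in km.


G_lin = 10^(21/10) = 125.892541
R^4 = 33000 * 125.892541^2 * 0.068^2 * 78.9 / ((4*pi)^3 * 1.38e-23 * 290 * 4000000.0 * 17)
R^4 = 3.5334e17 m^4
R_max = (3.5334e17)^(1/4) = 24380.8 m = 24.4 km

24.4 km


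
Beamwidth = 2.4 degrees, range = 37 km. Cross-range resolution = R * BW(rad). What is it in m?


BW_rad = 0.041887902
CR = 37000 * 0.041887902 = 1549.9 m

1549.9 m


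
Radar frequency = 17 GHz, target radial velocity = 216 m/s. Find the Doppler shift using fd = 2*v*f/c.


fd = 2 * 216 * 17000000000.0 / 3e8 = 24480.0 Hz

24480.0 Hz


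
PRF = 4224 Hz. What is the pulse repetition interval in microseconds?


PRI = 1/4224 = 0.0002367424 s = 236.7 us

236.7 us


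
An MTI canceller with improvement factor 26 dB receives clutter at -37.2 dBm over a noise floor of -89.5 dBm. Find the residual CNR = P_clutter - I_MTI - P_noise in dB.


CNR = -37.2 - 26 - (-89.5) = 26.3 dB

26.3 dB


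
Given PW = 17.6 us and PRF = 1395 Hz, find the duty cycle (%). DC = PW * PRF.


DC = 17.6e-6 * 1395 * 100 = 2.46%

2.46%


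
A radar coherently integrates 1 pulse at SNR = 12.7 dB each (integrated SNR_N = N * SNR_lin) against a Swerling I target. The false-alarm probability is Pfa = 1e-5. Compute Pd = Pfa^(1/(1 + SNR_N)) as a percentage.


SNR_lin = 10^(12.7/10) = 18.62087
SNR_N = 1 * 18.62087 = 18.62087
1/(1 + SNR_N) = 1/19.62087 = 0.0509661
Pd = (1e-5)^0.0509661 = 0.55612
Pd = 55.6%

55.6%


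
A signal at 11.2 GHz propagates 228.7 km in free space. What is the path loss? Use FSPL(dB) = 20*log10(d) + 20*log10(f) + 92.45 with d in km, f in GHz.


20*log10(228.7) = 47.19
20*log10(11.2) = 20.98
FSPL = 160.6 dB

160.6 dB


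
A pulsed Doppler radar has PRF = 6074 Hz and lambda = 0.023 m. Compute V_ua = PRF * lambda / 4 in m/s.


V_ua = 6074 * 0.023 / 4 = 34.9 m/s

34.9 m/s


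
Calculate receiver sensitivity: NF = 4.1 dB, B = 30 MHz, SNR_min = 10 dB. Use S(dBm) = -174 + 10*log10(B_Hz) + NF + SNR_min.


10*log10(30000000.0) = 74.77
S = -174 + 74.77 + 4.1 + 10 = -85.1 dBm

-85.1 dBm


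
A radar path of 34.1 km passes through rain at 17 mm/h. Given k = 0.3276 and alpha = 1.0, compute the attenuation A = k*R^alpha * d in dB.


gamma = 0.3276 * 17^1.0 = 5.5692 dB/km
A = 5.5692 * 34.1 = 189.91 dB

189.91 dB


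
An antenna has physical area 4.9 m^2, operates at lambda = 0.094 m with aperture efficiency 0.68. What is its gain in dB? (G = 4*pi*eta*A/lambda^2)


G_linear = 4*pi*0.68*4.9/0.094^2 = 4738.7
G_dB = 10*log10(4738.7) = 36.8 dB

36.8 dB


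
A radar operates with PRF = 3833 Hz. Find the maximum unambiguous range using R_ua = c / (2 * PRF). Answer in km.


R_ua = 3e8 / (2 * 3833) = 39133.8 m = 39.1 km

39.1 km


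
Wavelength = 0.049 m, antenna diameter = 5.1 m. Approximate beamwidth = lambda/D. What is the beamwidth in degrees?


BW_rad = 0.049 / 5.1 = 0.009608
BW_deg = 0.55 degrees

0.55 degrees


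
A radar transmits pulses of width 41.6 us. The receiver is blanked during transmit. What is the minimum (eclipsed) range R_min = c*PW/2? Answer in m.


R_min = 3e8 * 41.6e-6 / 2 = 6240.0 m

6240.0 m


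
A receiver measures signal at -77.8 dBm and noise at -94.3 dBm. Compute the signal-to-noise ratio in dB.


SNR = -77.8 - (-94.3) = 16.5 dB

16.5 dB


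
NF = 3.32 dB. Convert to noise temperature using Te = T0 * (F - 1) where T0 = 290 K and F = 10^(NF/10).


NF_lin = 10^(3.32/10) = 2.14783
Te = 290 * (2.14783 - 1) = 332.9 K

332.9 K


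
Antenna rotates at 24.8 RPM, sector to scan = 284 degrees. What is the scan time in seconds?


t = 284 / (24.8 * 360) * 60 = 1.91 s

1.91 s


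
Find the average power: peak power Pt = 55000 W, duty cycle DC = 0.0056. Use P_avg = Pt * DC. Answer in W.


P_avg = 55000 * 0.0056 = 308.0 W

308.0 W


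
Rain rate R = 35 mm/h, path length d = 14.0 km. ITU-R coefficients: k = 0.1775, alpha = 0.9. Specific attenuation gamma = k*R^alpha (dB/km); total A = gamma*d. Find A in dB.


gamma = 0.1775 * 35^0.9 = 4.353711 dB/km
A = 4.353711 * 14.0 = 60.95 dB

60.95 dB


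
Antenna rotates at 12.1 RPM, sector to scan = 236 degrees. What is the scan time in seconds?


t = 236 / (12.1 * 360) * 60 = 3.25 s

3.25 s


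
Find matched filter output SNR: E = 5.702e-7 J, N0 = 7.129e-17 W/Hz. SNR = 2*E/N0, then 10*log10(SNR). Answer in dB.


SNR_lin = 2 * 5.702e-7 / 7.129e-17 = 1.6e10
SNR_dB = 10*log10(1.6e10) = 102.0 dB

102.0 dB


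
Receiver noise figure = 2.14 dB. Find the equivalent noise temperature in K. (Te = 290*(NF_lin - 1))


NF_lin = 10^(2.14/10) = 1.636817
Te = 290 * (1.636817 - 1) = 184.7 K

184.7 K


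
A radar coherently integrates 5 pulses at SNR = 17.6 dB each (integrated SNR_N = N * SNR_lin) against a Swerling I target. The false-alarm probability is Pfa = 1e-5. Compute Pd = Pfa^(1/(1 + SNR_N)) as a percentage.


SNR_lin = 10^(17.6/10) = 57.54399
SNR_N = 5 * 57.54399 = 287.71995
1/(1 + SNR_N) = 1/288.71995 = 0.0034636
Pd = (1e-5)^0.0034636 = 0.96091
Pd = 96.1%

96.1%


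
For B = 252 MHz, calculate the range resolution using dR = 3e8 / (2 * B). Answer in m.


dR = 3e8 / (2 * 252000000.0) = 0.6 m

0.6 m


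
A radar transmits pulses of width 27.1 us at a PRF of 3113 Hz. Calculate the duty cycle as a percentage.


DC = 27.1e-6 * 3113 * 100 = 8.44%

8.44%


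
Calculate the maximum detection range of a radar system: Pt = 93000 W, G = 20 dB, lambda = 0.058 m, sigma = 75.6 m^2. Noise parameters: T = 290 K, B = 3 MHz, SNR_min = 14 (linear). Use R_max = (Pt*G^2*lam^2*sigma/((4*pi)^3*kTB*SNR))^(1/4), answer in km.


G_lin = 10^(20/10) = 100.0
R^4 = 93000 * 100.0^2 * 0.058^2 * 75.6 / ((4*pi)^3 * 1.38e-23 * 290 * 3000000.0 * 14)
R^4 = 7.09096e17 m^4
R_max = (7.09096e17)^(1/4) = 29018.6 m = 29.0 km

29.0 km


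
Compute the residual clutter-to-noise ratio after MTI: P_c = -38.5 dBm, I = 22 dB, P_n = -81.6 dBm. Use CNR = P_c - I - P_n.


CNR = -38.5 - 22 - (-81.6) = 21.1 dB

21.1 dB


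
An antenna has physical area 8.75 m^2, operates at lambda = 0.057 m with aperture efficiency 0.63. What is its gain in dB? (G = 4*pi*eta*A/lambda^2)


G_linear = 4*pi*0.63*8.75/0.057^2 = 21321.06
G_dB = 10*log10(21321.06) = 43.3 dB

43.3 dB


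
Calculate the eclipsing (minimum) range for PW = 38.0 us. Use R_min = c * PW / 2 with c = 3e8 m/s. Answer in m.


R_min = 3e8 * 38.0e-6 / 2 = 5700.0 m

5700.0 m


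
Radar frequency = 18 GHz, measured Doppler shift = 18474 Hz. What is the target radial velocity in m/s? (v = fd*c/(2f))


v = 18474 * 3e8 / (2 * 18000000000.0) = 154.0 m/s

154.0 m/s


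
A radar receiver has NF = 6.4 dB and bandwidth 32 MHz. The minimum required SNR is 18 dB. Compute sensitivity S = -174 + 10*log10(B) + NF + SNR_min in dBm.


10*log10(32000000.0) = 75.05
S = -174 + 75.05 + 6.4 + 18 = -74.5 dBm

-74.5 dBm


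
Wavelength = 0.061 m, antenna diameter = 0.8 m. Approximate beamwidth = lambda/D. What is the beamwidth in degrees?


BW_rad = 0.061 / 0.8 = 0.07625
BW_deg = 4.37 degrees

4.37 degrees


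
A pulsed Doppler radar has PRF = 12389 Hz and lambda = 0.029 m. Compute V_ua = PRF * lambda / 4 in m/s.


V_ua = 12389 * 0.029 / 4 = 89.8 m/s

89.8 m/s


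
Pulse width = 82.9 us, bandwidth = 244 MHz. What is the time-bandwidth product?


TBP = 82.9 * 244 = 20227.6

20227.6


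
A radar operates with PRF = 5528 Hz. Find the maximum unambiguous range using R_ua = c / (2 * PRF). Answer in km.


R_ua = 3e8 / (2 * 5528) = 27134.6 m = 27.1 km

27.1 km


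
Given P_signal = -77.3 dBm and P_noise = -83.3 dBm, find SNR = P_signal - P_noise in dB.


SNR = -77.3 - (-83.3) = 6.0 dB

6.0 dB


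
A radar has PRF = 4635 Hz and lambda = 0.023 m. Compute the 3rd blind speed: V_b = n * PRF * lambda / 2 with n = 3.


V_blind = 3 * 4635 * 0.023 / 2 = 159.9 m/s

159.9 m/s


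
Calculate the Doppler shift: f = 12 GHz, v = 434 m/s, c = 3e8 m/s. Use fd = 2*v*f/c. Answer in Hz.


fd = 2 * 434 * 12000000000.0 / 3e8 = 34720.0 Hz

34720.0 Hz


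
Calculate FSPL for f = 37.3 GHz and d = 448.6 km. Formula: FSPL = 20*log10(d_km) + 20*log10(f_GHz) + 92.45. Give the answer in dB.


20*log10(448.6) = 53.04
20*log10(37.3) = 31.43
FSPL = 176.9 dB

176.9 dB


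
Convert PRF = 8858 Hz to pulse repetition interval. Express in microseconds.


PRI = 1/8858 = 0.0001128923 s = 112.9 us

112.9 us


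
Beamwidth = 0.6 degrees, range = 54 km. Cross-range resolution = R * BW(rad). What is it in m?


BW_rad = 0.010471976
CR = 54000 * 0.010471976 = 565.5 m

565.5 m


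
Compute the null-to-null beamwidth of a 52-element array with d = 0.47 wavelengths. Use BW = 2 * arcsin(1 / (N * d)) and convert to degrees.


1/(N*d) = 1/(52*0.47) = 0.040917
BW = 2*arcsin(0.040917) = 4.7 degrees

4.7 degrees


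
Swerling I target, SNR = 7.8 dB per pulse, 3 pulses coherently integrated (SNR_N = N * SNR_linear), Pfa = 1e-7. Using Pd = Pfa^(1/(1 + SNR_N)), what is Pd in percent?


SNR_lin = 10^(7.8/10) = 6.0256
SNR_N = 3 * 6.0256 = 18.0768
1/(1 + SNR_N) = 1/19.0768 = 0.0524197
Pd = (1e-7)^0.0524197 = 0.4296
Pd = 43.0%

43.0%


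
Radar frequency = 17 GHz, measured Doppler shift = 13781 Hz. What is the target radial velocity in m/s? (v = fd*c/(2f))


v = 13781 * 3e8 / (2 * 17000000000.0) = 121.6 m/s

121.6 m/s


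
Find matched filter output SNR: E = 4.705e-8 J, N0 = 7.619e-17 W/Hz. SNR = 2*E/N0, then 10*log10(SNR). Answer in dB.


SNR_lin = 2 * 4.705e-8 / 7.619e-17 = 1.235e9
SNR_dB = 10*log10(1.235e9) = 90.9 dB

90.9 dB


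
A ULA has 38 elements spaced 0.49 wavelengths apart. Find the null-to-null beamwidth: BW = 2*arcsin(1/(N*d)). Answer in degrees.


1/(N*d) = 1/(38*0.49) = 0.053706
BW = 2*arcsin(0.053706) = 6.2 degrees

6.2 degrees


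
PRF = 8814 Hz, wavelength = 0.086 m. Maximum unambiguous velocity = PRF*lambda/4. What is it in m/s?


V_ua = 8814 * 0.086 / 4 = 189.5 m/s

189.5 m/s


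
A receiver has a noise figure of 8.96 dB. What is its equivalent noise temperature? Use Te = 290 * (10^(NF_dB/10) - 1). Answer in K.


NF_lin = 10^(8.96/10) = 7.870458
Te = 290 * (7.870458 - 1) = 1992.4 K

1992.4 K


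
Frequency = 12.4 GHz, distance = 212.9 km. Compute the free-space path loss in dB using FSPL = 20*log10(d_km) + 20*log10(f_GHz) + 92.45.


20*log10(212.9) = 46.56
20*log10(12.4) = 21.87
FSPL = 160.9 dB

160.9 dB


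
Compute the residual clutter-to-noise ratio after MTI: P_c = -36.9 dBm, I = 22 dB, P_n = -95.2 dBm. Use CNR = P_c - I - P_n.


CNR = -36.9 - 22 - (-95.2) = 36.3 dB

36.3 dB


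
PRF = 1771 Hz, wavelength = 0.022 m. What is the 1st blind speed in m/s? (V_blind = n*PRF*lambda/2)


V_blind = 1 * 1771 * 0.022 / 2 = 19.5 m/s

19.5 m/s


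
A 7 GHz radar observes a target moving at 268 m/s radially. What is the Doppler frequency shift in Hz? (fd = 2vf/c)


fd = 2 * 268 * 7000000000.0 / 3e8 = 12506.7 Hz

12506.7 Hz


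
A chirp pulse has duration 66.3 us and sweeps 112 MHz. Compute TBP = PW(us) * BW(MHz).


TBP = 66.3 * 112 = 7425.6

7425.6


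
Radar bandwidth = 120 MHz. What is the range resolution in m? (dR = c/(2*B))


dR = 3e8 / (2 * 120000000.0) = 1.25 m

1.25 m


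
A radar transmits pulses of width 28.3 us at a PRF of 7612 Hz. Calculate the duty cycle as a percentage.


DC = 28.3e-6 * 7612 * 100 = 21.54%

21.54%


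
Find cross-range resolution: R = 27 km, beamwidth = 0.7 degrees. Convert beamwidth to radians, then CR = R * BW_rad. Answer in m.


BW_rad = 0.012217305
CR = 27000 * 0.012217305 = 329.9 m

329.9 m


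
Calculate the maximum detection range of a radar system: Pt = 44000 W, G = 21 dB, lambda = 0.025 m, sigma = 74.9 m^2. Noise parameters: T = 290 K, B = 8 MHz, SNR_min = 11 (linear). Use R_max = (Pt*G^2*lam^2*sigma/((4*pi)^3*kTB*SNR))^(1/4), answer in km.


G_lin = 10^(21/10) = 125.892541
R^4 = 44000 * 125.892541^2 * 0.025^2 * 74.9 / ((4*pi)^3 * 1.38e-23 * 290 * 8000000.0 * 11)
R^4 = 4.67116e16 m^4
R_max = (4.67116e16)^(1/4) = 14701.3 m = 14.7 km

14.7 km


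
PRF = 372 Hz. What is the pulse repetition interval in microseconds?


PRI = 1/372 = 0.002688172 s = 2688.2 us

2688.2 us


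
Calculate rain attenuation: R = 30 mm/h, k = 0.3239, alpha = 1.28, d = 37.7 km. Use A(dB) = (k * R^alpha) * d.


gamma = 0.3239 * 30^1.28 = 25.184084 dB/km
A = 25.184084 * 37.7 = 949.44 dB

949.44 dB


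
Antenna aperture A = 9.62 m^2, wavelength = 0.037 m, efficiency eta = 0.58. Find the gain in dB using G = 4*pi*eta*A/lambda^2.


G_linear = 4*pi*0.58*9.62/0.037^2 = 51216.45
G_dB = 10*log10(51216.45) = 47.1 dB

47.1 dB


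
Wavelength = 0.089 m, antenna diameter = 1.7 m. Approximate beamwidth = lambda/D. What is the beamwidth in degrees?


BW_rad = 0.089 / 1.7 = 0.052353
BW_deg = 3.0 degrees

3.0 degrees


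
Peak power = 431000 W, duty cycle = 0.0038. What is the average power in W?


P_avg = 431000 * 0.0038 = 1637.8 W

1637.8 W


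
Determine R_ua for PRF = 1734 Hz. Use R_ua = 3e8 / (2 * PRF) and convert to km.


R_ua = 3e8 / (2 * 1734) = 86505.2 m = 86.5 km

86.5 km


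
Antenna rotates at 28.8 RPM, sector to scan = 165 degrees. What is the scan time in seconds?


t = 165 / (28.8 * 360) * 60 = 0.95 s

0.95 s
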